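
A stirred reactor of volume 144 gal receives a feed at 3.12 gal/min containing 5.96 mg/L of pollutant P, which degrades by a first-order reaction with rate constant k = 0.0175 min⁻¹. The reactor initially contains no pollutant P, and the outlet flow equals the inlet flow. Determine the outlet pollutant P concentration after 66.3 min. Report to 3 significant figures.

Species balance: V dC/dt = Q C_in − Q C − k V C.
dC/dt = (Q/V) C_in − (Q/V + k) C; effective rate a = Q/V + k = 0.021667 + 0.0175 = 0.039167 min⁻¹.
C_ss = Q C_in/(Q + kV) = 3.2970 mg/L; C(t) = C_ss + (C₀ − C_ss) e^(−a t).
C(66.3) = 3.2970 + (-3.2970)·e^(−0.039167·66.3) = 3.2970 + (-3.2970)·0.074515 = 3.0513 mg/L.

3.05 mg/L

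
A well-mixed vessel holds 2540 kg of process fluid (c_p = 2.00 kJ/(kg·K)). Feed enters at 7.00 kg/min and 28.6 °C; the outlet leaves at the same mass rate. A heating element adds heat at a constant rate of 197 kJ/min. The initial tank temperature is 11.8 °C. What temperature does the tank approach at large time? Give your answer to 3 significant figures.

42.7 °C

M c_p dT/dt = ṁ c_p (T_in − T) + Q̇.
At steady state dT/dt = 0 ⇒ T_ss = T_in + Q̇/(ṁ c_p) = 28.6 + 197/(7.00·2.00) = 42.671 °C.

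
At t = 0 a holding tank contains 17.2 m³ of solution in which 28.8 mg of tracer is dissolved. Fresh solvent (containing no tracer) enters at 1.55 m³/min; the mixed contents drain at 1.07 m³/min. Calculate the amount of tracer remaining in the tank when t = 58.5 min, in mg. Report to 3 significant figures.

Let m(t) be the amount of tracer. Volume: V(t) = V₀ + (Q_in − Q_out) t = 17.2 + 0.48000 t; V(58.5) = 45.280 m³.
Species balance (pure solvent in): dm/dt = −Q_out · m/V(t).
Separate: dm/m = −Q_out dt/V(t) ⇒ ln(m/m₀) = −(Q_out/(Q_in−Q_out)) ln(V/V₀).
m = m₀ (V₀/V)^(Q_out/(Q_in−Q_out)) = 28.8 × (17.2/45.280)^(2.2292) = 3.3289 mg.

3.33 mg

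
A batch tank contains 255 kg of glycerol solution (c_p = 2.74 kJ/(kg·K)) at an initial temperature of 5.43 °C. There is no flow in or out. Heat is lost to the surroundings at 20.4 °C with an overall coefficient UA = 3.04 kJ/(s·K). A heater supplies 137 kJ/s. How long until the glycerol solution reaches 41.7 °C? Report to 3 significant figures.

M c_p dT/dt = −UA(T − T_amb) + Q̇.
τ = M c_p/UA = 229.84 s; T_ss = T_amb + Q̇/UA = 20.4 + 137/3.04 = 65.466 °C.
T(t) = T_ss + (T₀ − T_ss)e^(−t/τ); set T = 41.7:
t = −τ ln[(T − T_ss)/(T₀ − T_ss)] = −229.84 · ln(0.39586) = 212.99 s.

213 s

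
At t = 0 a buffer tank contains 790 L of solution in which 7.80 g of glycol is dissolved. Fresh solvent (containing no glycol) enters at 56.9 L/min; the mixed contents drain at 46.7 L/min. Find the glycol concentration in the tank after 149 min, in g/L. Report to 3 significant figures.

Total volume: dV/dt = Q_in − Q_out = 10.200 L/min, so V(t) = 790 + 10.200 t and V(149) = 2309.8 L.
Solute balance: dm/dt = 0 − Q_out C = −Q_out m/V(t).
Separate: dm/m = −Q_out dt/V(t) ⇒ ln(m/m₀) = −(Q_out/(Q_in−Q_out)) ln(V/V₀).
m = m₀ (V₀/V)^(Q_out/(Q_in−Q_out)) = 7.80 × (790/2309.8)^(4.5784) = 0.057383 g.
C = m/V = 0.057383/2309.8 = 2.4843e-05 g/L.

2.48e-05 g/L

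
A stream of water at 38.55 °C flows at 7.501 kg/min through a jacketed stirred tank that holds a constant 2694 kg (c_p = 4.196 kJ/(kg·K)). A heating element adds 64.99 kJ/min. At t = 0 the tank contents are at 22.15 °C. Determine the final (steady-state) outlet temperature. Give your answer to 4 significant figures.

M c_p dT/dt = ṁ c_p (T_in − T) + Q̇.
At steady state dT/dt = 0 ⇒ T_ss = T_in + Q̇/(ṁ c_p) = 38.55 + 64.99/(7.501·4.196) = 40.6149 °C.

40.61 °C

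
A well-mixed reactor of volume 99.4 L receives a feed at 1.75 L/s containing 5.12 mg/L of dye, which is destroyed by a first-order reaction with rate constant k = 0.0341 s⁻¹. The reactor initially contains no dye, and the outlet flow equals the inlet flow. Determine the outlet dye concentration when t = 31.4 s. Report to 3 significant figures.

1.40 mg/L

V dC/dt = Q(C_in − C) − k V C.
dC/dt = (Q/V) C_in − (Q/V + k) C; effective rate a = Q/V + k = 0.017606 + 0.0341 = 0.051706 s⁻¹.
C_ss = Q C_in/(Q + kV) = 1.7433 mg/L; C(t) = C_ss + (C₀ − C_ss) e^(−a t).
C(31.4) = 1.7433 + (-1.7433)·e^(−0.051706·31.4) = 1.7433 + (-1.7433)·0.19720 = 1.3996 mg/L.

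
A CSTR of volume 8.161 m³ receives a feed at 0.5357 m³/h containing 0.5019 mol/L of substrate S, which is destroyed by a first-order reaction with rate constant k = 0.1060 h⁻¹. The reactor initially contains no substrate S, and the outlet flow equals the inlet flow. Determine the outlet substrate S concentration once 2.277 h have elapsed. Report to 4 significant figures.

V dC/dt = Q(C_in − C) − k V C.
This is linear with rate a = Q/V + k = 0.171641 h⁻¹.
C_ss = Q C_in/(Q + kV) = 0.191943 mol/L; C(t) = C_ss + (C₀ − C_ss) e^(−a t).
C(2.277) = 0.191943 + (-0.191943)·e^(−0.171641·2.277) = 0.191943 + (-0.191943)·0.676497 = 0.0620943 mol/L.

0.06209 mol/L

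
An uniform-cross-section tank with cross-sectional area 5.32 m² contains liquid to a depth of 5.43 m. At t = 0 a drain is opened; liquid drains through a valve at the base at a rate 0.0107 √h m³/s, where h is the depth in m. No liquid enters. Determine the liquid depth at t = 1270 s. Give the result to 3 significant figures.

1.11 m

Unsteady balance on liquid volume: A dh/dt = −0.0107 √h.
This is separable: 2 d(√h)/dt = −0.0107/A, so √h = √h₀ − (0.0107/(2A)) t.
√h = √5.43 − 0.0107·1270/(2·5.32) = 2.3302 − 1.2772 = 1.0531.
h = 1.0531² = 1.1090 m.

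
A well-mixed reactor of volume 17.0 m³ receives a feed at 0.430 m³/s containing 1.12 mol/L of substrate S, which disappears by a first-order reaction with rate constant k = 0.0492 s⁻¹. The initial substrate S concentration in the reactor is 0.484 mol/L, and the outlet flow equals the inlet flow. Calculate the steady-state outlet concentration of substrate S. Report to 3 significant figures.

0.380 mol/L

V dC/dt = Q(C_in − C) − k V C.
Steady state (dC/dt = 0): C_ss = Q C_in/(Q + kV) = C_in/(1 + kV/Q).
C_ss = 0.430·1.12/(0.430 + 0.0492·17.0) = 0.48160/1.2664 = 0.38029 mol/L.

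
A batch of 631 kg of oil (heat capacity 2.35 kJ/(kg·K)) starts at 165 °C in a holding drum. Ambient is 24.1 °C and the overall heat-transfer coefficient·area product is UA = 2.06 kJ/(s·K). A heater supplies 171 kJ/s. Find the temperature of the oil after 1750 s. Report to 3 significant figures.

Unsteady energy balance on the tank contents: M c_p dT/dt = −UA(T − T_amb) + Q̇.
dT/dt = (T_ss − T)/τ with T_ss = T_amb + Q̇/UA = 24.1 + 171/2.06 = 107.11 °C, τ = M c_p/UA = 631·2.35/2.06 = 719.83 s.
This is linear first-order; T(t) = T_ss + (T₀ − T_ss) e^(−t/τ).
T(1750) = 107.11 + (57.890)·0.087937 = 112.20 °C.

112 °C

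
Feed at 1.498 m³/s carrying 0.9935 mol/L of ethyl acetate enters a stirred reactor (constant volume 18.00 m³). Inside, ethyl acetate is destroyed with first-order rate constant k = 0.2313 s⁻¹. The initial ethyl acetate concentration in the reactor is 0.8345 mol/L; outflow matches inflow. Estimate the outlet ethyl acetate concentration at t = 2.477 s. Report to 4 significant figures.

Species balance: V dC/dt = Q C_in − Q C − k V C.
This is linear with rate a = Q/V + k = 0.314522 s⁻¹.
C_ss = Q C_in/(Q + kV) = 0.262879 mol/L; C(t) = C_ss + (C₀ − C_ss) e^(−a t).
C(2.477) = 0.262879 + (0.571621)·e^(−0.314522·2.477) = 0.262879 + (0.571621)·0.458832 = 0.525157 mol/L.

0.5252 mol/L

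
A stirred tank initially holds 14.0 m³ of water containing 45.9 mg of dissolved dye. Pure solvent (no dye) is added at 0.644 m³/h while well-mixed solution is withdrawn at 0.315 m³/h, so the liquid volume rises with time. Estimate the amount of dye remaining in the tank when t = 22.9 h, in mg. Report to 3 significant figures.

Let m(t) be the amount of dye. Volume: V(t) = V₀ + (Q_in − Q_out) t = 14.0 + 0.32900 t; V(22.9) = 21.534 m³.
Species balance (pure solvent in): dm/dt = −Q_out · m/V(t).
dm/m = −Q_out dt/(V₀ + 0.32900 t); integrating gives ln(m/m₀) = −(Q_out/(Q_in−Q_out)) ln(V/V₀).
m = m₀ (V₀/V)^(Q_out/(Q_in−Q_out)) = 45.9 × (14.0/21.534)^(0.95745) = 30.393 mg.

30.4 mg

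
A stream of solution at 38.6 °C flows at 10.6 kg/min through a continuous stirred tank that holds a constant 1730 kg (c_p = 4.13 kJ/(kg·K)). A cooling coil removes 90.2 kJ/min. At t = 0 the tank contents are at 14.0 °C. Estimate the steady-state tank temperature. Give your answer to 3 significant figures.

M c_p dT/dt = ṁ c_p (T_in − T) − Q̇.
At steady state dT/dt = 0 ⇒ T_ss = T_in − Q̇/(ṁ c_p) = 38.6 − 90.2/(10.6·4.13) = 36.540 °C.

36.5 °C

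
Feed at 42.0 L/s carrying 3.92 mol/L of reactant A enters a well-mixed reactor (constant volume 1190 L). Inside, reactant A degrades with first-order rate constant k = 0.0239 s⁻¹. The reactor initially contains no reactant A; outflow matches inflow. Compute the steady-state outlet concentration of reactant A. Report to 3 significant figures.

2.34 mol/L

Accumulation = in − out − consumed: V dC/dt = Q C_in − Q C − k V C.
Steady state (dC/dt = 0): C_ss = Q C_in/(Q + kV) = C_in/(1 + kV/Q).
C_ss = 42.0·3.92/(42.0 + 0.0239·1190) = 164.64/70.441 = 2.3373 mol/L.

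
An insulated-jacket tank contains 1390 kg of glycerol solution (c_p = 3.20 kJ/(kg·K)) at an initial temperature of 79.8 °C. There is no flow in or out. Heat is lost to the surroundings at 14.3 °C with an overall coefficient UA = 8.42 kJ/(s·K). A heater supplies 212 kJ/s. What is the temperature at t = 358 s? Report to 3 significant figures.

60.0 °C

M c_p dT/dt = −UA(T − T_amb) + Q̇.
dT/dt = (T_ss − T)/τ with T_ss = T_amb + Q̇/UA = 14.3 + 212/8.42 = 39.478 °C, τ = M c_p/UA = 1390·3.20/8.42 = 528.27 s.
This is linear first-order; T(t) = T_ss + (T₀ − T_ss) e^(−t/τ).
T(358) = 39.478 + (40.322)·0.50779 = 59.953 °C.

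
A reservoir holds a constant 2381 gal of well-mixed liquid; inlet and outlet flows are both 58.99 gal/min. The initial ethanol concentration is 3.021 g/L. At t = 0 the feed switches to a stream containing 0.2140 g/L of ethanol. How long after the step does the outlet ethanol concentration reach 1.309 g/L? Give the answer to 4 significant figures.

38.00 min

Species balance: V dC/dt = Q(C_in − C) ⇒ τ = V/Q = 40.3628 min.
C(t) = C_in + (C₀ − C_in) e^(−t/τ). Set C = 1.309 and solve for t:
e^(−t/τ) = (C − C_in)/(C₀ − C_in) = (1.309 − 0.2140)/(3.021 − 0.2140) = 0.390096
t = −τ ln(…) = 40.3628 × 0.941362 = 37.9960 min.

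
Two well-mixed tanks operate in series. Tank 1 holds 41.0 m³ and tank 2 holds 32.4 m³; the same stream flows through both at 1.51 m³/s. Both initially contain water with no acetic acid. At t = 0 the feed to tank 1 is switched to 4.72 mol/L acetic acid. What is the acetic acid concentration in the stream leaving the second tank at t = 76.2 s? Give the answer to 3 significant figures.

3.87 mol/L

Species balance on tank i: dCᵢ/dt = (Cᵢ₋₁ − Cᵢ)/τᵢ with τᵢ = Vᵢ/Q.
τ₁ = 41.0/1.51 = 27.152 s; τ₂ = 32.4/1.51 = 21.457 s.
Tank 1: C₁ = C_in(1 − e^(−t/τ₁)). Tank 2 (τ₁ ≠ τ₂): C₂ = C_in[1 − (τ₁ e^(−t/τ₁) − τ₂ e^(−t/τ₂))/(τ₁ − τ₂)].
At t = 76.2: e^(−t/τ₁) = 0.060423, e^(−t/τ₂) = 0.028687.
C₂ = 4.72·[1 − (27.152·0.060423 − 21.457·0.028687)/(5.6954)] = 4.72·0.82002 = 3.8705 mol/L.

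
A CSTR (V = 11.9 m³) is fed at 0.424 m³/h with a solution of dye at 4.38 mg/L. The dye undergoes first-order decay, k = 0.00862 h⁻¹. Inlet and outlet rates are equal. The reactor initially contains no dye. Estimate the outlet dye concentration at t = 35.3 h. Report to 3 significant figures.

V dC/dt = Q(C_in − C) − k V C.
dC/dt = (Q/V) C_in − (Q/V + k) C; effective rate a = Q/V + k = 0.035630 + 0.00862 = 0.044250 h⁻¹.
C_ss = Q C_in/(Q + kV) = 3.5268 mg/L; C(t) = C_ss + (C₀ − C_ss) e^(−a t).
C(35.3) = 3.5268 + (-3.5268)·e^(−0.044250·35.3) = 3.5268 + (-3.5268)·0.20971 = 2.7872 mg/L.

2.79 mg/L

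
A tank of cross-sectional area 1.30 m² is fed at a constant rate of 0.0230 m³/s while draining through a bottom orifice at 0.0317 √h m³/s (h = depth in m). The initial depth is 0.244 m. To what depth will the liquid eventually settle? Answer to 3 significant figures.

0.526 m

Mass balance (ρ constant): A dh/dt = Q_in − 0.0317 √h. At steady state dh/dt = 0:
Q_in = 0.0317 √h_ss ⇒ √h_ss = 0.0230/0.0317 = 0.72555.
h_ss = 0.72555² = 0.52643 m. (Since h₀ = 0.244 m < h_ss, the level will rise toward this value.)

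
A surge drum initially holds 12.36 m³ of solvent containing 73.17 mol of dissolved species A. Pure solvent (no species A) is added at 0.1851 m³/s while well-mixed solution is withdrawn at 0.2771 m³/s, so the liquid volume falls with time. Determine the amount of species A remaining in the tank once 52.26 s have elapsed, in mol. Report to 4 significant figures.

16.59 mol

Let m(t) be the amount of species A. Volume: V(t) = V₀ + (Q_in − Q_out) t = 12.36 − 0.0920000 t; V(52.26) = 7.55208 m³.
No species A enters, so dm/dt = −Q_out · (m/V).
dm/m = −Q_out dt/(V₀ − 0.0920000 t); integrating gives ln(m/m₀) = −(Q_out/(Q_in−Q_out)) ln(V/V₀).
m = m₀ (V₀/V)^(Q_out/(Q_in−Q_out)) = 73.17 × (12.36/7.55208)^(-3.01196) = 16.5928 mol.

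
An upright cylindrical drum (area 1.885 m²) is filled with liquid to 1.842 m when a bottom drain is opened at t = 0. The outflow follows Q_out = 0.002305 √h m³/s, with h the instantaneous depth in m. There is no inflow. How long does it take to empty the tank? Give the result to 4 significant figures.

A dh/dt = −Q_out = −0.002305 √h.
∫ h^(−1/2) dh = −(0.002305/A) ∫ dt, giving 2√h = 2√h₀ − (0.002305/A) t.
Tank is empty when √h = 0: t_empty = 2A√h₀/0.002305.
t_empty = 2·1.885·√1.842/0.002305 = 3.77000·1.35720/0.002305 = 2219.81 s.

2220 s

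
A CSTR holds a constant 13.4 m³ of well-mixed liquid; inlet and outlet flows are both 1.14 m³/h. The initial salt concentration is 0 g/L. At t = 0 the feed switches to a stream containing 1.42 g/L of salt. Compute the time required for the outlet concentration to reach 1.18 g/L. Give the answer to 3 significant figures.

Mass balance on the solute (V constant): V dC/dt = Q(C_in − C), so τ = V/Q = 11.754 h.
C(t) = C_in + (C₀ − C_in) e^(−t/τ). Set C = 1.18 and solve for t:
e^(−t/τ) = (C − C_in)/(C₀ − C_in) = (1.18 − 1.42)/(0 − 1.42) = 0.16901
t = −τ ln(…) = 11.754 × 1.7778 = 20.897 h.

20.9 h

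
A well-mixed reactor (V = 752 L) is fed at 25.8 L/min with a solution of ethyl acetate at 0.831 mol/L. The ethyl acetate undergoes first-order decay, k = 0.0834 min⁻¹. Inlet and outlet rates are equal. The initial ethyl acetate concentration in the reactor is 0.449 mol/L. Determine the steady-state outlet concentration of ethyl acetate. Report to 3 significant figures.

Accumulation = in − out − consumed: V dC/dt = Q C_in − Q C − k V C.
At steady state: 0 = Q C_in − (Q + kV) C_ss, so C_ss = Q C_in/(Q + kV).
C_ss = 25.8·0.831/(25.8 + 0.0834·752) = 21.440/88.517 = 0.24221 mol/L.

0.242 mol/L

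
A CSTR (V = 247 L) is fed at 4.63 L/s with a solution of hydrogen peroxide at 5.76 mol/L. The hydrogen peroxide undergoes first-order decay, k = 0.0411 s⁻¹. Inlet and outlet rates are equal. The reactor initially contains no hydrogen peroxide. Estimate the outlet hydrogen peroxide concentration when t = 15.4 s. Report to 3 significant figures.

1.09 mol/L

Accumulation = in − out − consumed: V dC/dt = Q C_in − Q C − k V C.
dC/dt = (Q/V) C_in − (Q/V + k) C; effective rate a = Q/V + k = 0.018745 + 0.0411 = 0.059845 s⁻¹.
C_ss = Q C_in/(Q + kV) = 1.8042 mol/L; C(t) = C_ss + (C₀ − C_ss) e^(−a t).
C(15.4) = 1.8042 + (-1.8042)·e^(−0.059845·15.4) = 1.8042 + (-1.8042)·0.39788 = 1.0863 mol/L.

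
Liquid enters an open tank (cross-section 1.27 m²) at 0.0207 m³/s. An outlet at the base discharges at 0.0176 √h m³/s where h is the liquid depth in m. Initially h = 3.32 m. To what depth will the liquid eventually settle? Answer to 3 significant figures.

Accumulation of liquid (constant cross-section A): A dh/dt = Q_in − 0.0176 √h. At steady state dh/dt = 0:
Q_in = 0.0176 √h_ss ⇒ √h_ss = 0.0207/0.0176 = 1.1761.
h_ss = 1.1761² = 1.3833 m. (Since h₀ = 3.32 m > h_ss, the level will fall toward this value.)

1.38 m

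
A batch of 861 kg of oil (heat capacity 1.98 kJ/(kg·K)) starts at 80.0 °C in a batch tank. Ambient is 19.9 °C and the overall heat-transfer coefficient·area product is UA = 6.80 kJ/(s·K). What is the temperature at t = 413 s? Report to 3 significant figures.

31.5 °C

M c_p dT/dt = −UA(T − T_amb).
dT/dt = (T_ss − T)/τ with T_ss = T_amb = 19.900 °C, τ = M c_p/UA = 861·1.98/6.80 = 250.70 s.
Solution: T(t) = T_ss + (T₀ − T_ss) e^(−t/τ).
T(413) = 19.900 + (60.100)·0.19256 = 31.473 °C.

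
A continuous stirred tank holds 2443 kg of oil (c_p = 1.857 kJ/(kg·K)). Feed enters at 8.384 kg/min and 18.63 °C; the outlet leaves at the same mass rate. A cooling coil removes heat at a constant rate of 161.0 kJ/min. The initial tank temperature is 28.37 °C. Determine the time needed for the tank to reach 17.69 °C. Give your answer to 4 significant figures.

221.2 min

M c_p dT/dt = ṁ c_p (T_in − T) − Q̇.
τ = M/ṁ = 291.388 min; T_ss = T_in − Q̇/(ṁ c_p) = 8.28900 °C.
T(t) = T_ss + (T₀ − T_ss) e^(−t/τ). Set T = 17.69:
e^(−t/τ) = (17.69 − 8.28900)/(28.37 − 8.28900) = 0.468154
t = −291.388 · ln(0.468154) = 221.151 min.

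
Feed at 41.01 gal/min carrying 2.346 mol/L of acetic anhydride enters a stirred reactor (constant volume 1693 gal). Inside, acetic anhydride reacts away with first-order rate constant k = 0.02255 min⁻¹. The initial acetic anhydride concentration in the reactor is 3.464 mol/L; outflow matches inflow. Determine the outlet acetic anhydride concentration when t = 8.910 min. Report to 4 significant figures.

Species balance: V dC/dt = Q C_in − Q C − k V C.
dC/dt = (Q/V) C_in − (Q/V + k) C; effective rate a = Q/V + k = 0.0242233 + 0.02255 = 0.0467733 min⁻¹.
C_ss = Q C_in/(Q + kV) = 1.21496 mol/L; C(t) = C_ss + (C₀ − C_ss) e^(−a t).
C(8.910) = 1.21496 + (2.24904)·e^(−0.0467733·8.910) = 1.21496 + (2.24904)·0.659186 = 2.69750 mol/L.

2.697 mol/L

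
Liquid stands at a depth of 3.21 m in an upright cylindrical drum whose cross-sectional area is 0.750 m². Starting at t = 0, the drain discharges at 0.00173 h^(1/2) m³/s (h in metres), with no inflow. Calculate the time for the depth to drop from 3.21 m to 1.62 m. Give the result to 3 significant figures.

450 s

With no inflow, A dh/dt = −0.00173 √h.
∫ h^(−1/2) dh = −(0.00173/A) ∫ dt, giving 2√h = 2√h₀ − (0.00173/A) t.
t = 2A(√h₀ − √h)/0.00173 = 2·0.750·(√3.21 − √1.62)/0.00173
  = 1.5000 × (1.7916 − 1.2728) / 0.00173 = 449.87 s.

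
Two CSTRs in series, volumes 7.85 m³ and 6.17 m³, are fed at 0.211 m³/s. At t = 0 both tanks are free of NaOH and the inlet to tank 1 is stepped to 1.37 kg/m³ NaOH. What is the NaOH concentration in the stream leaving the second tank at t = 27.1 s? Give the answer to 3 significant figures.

Time constants: τᵢ = Vᵢ/Q for each well-mixed tank.
τ₁ = 7.85/0.211 = 37.204 s; τ₂ = 6.17/0.211 = 29.242 s.
Solving the cascade with C₁(0)=C₂(0)=0 gives C₂(t) = C_in[1 − (τ₁ e^(−t/τ₁) − τ₂ e^(−t/τ₂))/(τ₁ − τ₂)].
At t = 27.1: e^(−t/τ₁) = 0.48267, e^(−t/τ₂) = 0.39583.
C₂ = 1.37·[1 − (37.204·0.48267 − 29.242·0.39583)/(7.9621)] = 1.37·0.19841 = 0.27183 kg/m³.

0.272 kg/m³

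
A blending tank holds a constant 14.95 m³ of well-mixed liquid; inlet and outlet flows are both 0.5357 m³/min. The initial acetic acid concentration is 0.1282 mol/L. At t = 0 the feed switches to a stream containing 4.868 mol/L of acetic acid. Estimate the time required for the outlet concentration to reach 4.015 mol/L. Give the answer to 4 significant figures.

47.86 min

Accumulation = in − out for the solute gives V dC/dt = Q(C_in − C), so τ = V/Q = 27.9074 min.
C(t) = C_in + (C₀ − C_in) e^(−t/τ). Set C = 4.015 and solve for t:
e^(−t/τ) = (C − C_in)/(C₀ − C_in) = (4.015 − 4.868)/(0.1282 − 4.868) = 0.179965
t = −τ ln(…) = 27.9074 × 1.71499 = 47.8609 min.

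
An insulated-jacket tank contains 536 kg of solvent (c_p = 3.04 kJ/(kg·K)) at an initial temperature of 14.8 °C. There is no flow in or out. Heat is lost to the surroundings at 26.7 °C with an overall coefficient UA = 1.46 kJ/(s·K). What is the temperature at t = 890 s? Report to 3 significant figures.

M c_p dT/dt = −UA(T − T_amb).
dT/dt = (T_ss − T)/τ with T_ss = T_amb = 26.700 °C, τ = M c_p/UA = 536·3.04/1.46 = 1116.1 s.
Solution: T(t) = T_ss + (T₀ − T_ss) e^(−t/τ).
T(890) = 26.700 + (-11.900)·0.45048 = 21.339 °C.

21.3 °C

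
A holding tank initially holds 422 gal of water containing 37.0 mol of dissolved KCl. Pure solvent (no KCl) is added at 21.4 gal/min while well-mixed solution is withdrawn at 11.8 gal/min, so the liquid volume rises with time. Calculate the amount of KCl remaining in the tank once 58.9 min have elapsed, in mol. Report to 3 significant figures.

13.0 mol

Let m(t) be the amount of KCl. Volume: V(t) = V₀ + (Q_in − Q_out) t = 422 + 9.6000 t; V(58.9) = 987.44 gal.
Solute balance: dm/dt = 0 − Q_out C = −Q_out m/V(t).
Separate: dm/m = −Q_out dt/V(t) ⇒ ln(m/m₀) = −(Q_out/(Q_in−Q_out)) ln(V/V₀).
m = m₀ (V₀/V)^(Q_out/(Q_in−Q_out)) = 37.0 × (422/987.44)^(1.2292) = 13.014 mol.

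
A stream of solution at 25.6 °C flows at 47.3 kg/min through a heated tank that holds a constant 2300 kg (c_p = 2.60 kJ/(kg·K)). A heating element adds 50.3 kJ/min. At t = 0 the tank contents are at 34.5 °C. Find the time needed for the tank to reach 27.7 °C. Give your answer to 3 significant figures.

First-law balance (no shaft work): M c_p dT/dt = ṁ c_p (T_in − T) + 50.3.
τ = M/ṁ = 48.626 min; T_ss = T_in + Q̇/(ṁ c_p) = 26.009 °C.
T(t) = T_ss + (T₀ − T_ss) e^(−t/τ). Set T = 27.7:
e^(−t/τ) = (27.7 − 26.009)/(34.5 − 26.009) = 0.19915
t = −48.626 · ln(0.19915) = 78.467 min.

78.5 min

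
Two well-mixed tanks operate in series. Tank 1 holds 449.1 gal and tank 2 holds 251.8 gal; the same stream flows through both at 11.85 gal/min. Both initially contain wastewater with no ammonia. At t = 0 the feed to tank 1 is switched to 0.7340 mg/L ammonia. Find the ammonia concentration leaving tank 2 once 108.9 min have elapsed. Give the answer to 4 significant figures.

0.6452 mg/L

Species balance on tank i: dCᵢ/dt = (Cᵢ₋₁ − Cᵢ)/τᵢ with τᵢ = Vᵢ/Q.
τ₁ = 449.1/11.85 = 37.8987 min; τ₂ = 251.8/11.85 = 21.2489 min.
Solving the cascade with C₁(0)=C₂(0)=0 gives C₂(t) = C_in[1 − (τ₁ e^(−t/τ₁) − τ₂ e^(−t/τ₂))/(τ₁ − τ₂)].
At t = 108.9: e^(−t/τ₁) = 0.0565038, e^(−t/τ₂) = 0.00594645.
C₂ = 0.7340·[1 − (37.8987·0.0565038 − 21.2489·0.00594645)/(16.6498)] = 0.7340·0.878973 = 0.645166 mg/L.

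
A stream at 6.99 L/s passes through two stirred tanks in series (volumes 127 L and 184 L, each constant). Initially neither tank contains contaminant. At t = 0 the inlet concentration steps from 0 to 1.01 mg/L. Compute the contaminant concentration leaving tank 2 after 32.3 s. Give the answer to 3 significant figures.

0.435 mg/L

Species balance on tank i: dCᵢ/dt = (Cᵢ₋₁ − Cᵢ)/τᵢ with τᵢ = Vᵢ/Q.
τ₁ = 127/6.99 = 18.169 s; τ₂ = 184/6.99 = 26.323 s.
Solving the cascade with C₁(0)=C₂(0)=0 gives C₂(t) = C_in[1 − (τ₁ e^(−t/τ₁) − τ₂ e^(−t/τ₂))/(τ₁ − τ₂)].
At t = 32.3: e^(−t/τ₁) = 0.16901, e^(−t/τ₂) = 0.29316.
C₂ = 1.01·[1 − (18.169·0.16901 − 26.323·0.29316)/(-8.1545)] = 1.01·0.43025 = 0.43455 mg/L.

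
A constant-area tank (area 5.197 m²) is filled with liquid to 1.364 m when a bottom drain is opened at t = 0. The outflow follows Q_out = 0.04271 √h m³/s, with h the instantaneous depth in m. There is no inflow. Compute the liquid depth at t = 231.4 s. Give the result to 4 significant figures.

A dh/dt = −Q_out = −0.04271 √h.
∫ h^(−1/2) dh = −(0.04271/A) ∫ dt, giving 2√h = 2√h₀ − (0.04271/A) t.
√h = √1.364 − 0.04271·231.4/(2·5.197) = 1.16790 − 0.950846 = 0.217058.
h = 0.217058² = 0.0471142 m.

0.04711 m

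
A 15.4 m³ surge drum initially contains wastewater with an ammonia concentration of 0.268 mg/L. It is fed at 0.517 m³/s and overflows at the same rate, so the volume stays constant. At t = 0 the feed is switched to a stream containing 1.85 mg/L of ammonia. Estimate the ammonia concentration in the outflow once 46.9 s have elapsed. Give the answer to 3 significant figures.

Transient balance on the dissolved component: V dC/dt = Q(C_in − C).
Rewrite as dC/dt + C/τ = C_in/τ, τ = V/Q = 29.787 s.
C approaches C_in exponentially: C(t) = C_in + (C₀ − C_in) e^(−t/τ).
C(46.9) = 1.85 + (0.268 − 1.85)·e^(−46.9/29.787) = 1.85 + (-1.5820)·0.20711 = 1.5224 mg/L.

1.52 mg/L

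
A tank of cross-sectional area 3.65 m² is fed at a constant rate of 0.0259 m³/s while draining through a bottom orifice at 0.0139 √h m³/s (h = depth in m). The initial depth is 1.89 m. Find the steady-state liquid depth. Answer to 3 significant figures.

Volume balance on the tank: A dh/dt = Q_in − 0.0139 √h. At steady state dh/dt = 0:
Q_in = 0.0139 √h_ss ⇒ √h_ss = 0.0259/0.0139 = 1.8633.
h_ss = 1.8633² = 3.4719 m. (Since h₀ = 1.89 m < h_ss, the level will rise toward this value.)

3.47 m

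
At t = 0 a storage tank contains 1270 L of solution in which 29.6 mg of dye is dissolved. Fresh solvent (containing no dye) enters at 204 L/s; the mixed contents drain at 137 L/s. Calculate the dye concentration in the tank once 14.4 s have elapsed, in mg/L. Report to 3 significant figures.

Let m(t) be the amount of dye. Volume: V(t) = V₀ + (Q_in − Q_out) t = 1270 + 67.000 t; V(14.4) = 2234.8 L.
Solute balance: dm/dt = 0 − Q_out C = −Q_out m/V(t).
dm/m = −Q_out dt/(V₀ + 67.000 t); integrating gives ln(m/m₀) = −(Q_out/(Q_in−Q_out)) ln(V/V₀).
m = m₀ (V₀/V)^(Q_out/(Q_in−Q_out)) = 29.6 × (1270/2234.8)^(2.0448) = 9.3203 mg.
C = m/V = 9.3203/2234.8 = 0.0041706 mg/L.

0.00417 mg/L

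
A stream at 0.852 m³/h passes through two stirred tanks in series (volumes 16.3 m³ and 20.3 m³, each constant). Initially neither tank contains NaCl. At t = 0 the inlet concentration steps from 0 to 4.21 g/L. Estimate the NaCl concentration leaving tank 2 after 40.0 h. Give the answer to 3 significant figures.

2.34 g/L

Time constants: τᵢ = Vᵢ/Q for each well-mixed tank.
τ₁ = 16.3/0.852 = 19.131 h; τ₂ = 20.3/0.852 = 23.826 h.
Solving the cascade with C₁(0)=C₂(0)=0 gives C₂(t) = C_in[1 − (τ₁ e^(−t/τ₁) − τ₂ e^(−t/τ₂))/(τ₁ − τ₂)].
At t = 40.0: e^(−t/τ₁) = 0.12359, e^(−t/τ₂) = 0.18659.
C₂ = 4.21·[1 − (19.131·0.12359 − 23.826·0.18659)/(-4.6948)] = 4.21·0.55666 = 2.3435 g/L.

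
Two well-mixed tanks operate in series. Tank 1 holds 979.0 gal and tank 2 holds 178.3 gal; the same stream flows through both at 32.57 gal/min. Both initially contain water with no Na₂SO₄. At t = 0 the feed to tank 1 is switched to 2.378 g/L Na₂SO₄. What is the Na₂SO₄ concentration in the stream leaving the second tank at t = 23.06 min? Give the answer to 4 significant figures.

Each tank obeys Vᵢ dCᵢ/dt = Q(Cᵢ₋₁ − Cᵢ), so τᵢ = Vᵢ/Q.
τ₁ = 979.0/32.57 = 30.0583 min; τ₂ = 178.3/32.57 = 5.47436 min.
Tank 1: C₁ = C_in(1 − e^(−t/τ₁)). Tank 2 (τ₁ ≠ τ₂): C₂ = C_in[1 − (τ₁ e^(−t/τ₁) − τ₂ e^(−t/τ₂))/(τ₁ − τ₂)].
At t = 23.06: e^(−t/τ₁) = 0.464323, e^(−t/τ₂) = 0.0148113.
C₂ = 2.378·[1 − (30.0583·0.464323 − 5.47436·0.0148113)/(24.5840)] = 2.378·0.435580 = 1.03581 g/L.

1.036 g/L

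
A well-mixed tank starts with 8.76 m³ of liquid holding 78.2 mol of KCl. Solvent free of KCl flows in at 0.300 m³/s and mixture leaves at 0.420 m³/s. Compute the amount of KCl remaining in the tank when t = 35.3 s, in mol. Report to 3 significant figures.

Let m(t) be the amount of KCl. Volume: V(t) = V₀ + (Q_in − Q_out) t = 8.76 − 0.12000 t; V(35.3) = 4.5240 m³.
Species balance (pure solvent in): dm/dt = −Q_out · m/V(t).
Separate: dm/m = −Q_out dt/V(t) ⇒ ln(m/m₀) = −(Q_out/(Q_in−Q_out)) ln(V/V₀).
m = m₀ (V₀/V)^(Q_out/(Q_in−Q_out)) = 78.2 × (8.76/4.5240)^(-3.5000) = 7.7405 mol.

7.74 mol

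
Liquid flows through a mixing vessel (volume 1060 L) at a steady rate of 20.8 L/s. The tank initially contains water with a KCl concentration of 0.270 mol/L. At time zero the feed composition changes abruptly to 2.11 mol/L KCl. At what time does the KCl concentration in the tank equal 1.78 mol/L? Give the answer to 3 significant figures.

87.6 s

Species balance on the tank: V dC/dt = Q(C_in − C), so τ = V/Q = 50.962 s.
C(t) = C_in + (C₀ − C_in) e^(−t/τ). Set C = 1.78 and solve for t:
e^(−t/τ) = (C − C_in)/(C₀ − C_in) = (1.78 − 2.11)/(0.270 − 2.11) = 0.17935
t = −τ ln(…) = 50.962 × 1.7184 = 87.574 s.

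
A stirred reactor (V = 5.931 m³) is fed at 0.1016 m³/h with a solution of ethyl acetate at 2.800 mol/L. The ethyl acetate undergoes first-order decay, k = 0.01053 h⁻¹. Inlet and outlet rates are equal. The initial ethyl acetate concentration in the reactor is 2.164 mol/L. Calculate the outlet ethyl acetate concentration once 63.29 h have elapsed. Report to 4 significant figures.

Species balance: V dC/dt = Q C_in − Q C − k V C.
dC/dt = (Q/V) C_in − (Q/V + k) C; effective rate a = Q/V + k = 0.0171303 + 0.01053 = 0.0276603 h⁻¹.
C_ss = Q C_in/(Q + kV) = 1.73407 mol/L; C(t) = C_ss + (C₀ − C_ss) e^(−a t).
C(63.29) = 1.73407 + (0.429931)·e^(−0.0276603·63.29) = 1.73407 + (0.429931)·0.173666 = 1.80873 mol/L.

1.809 mol/L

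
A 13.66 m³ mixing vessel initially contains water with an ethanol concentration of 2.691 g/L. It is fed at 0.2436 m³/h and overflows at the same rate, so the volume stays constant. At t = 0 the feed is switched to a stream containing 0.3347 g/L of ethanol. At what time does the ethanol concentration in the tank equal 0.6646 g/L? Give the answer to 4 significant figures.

Transient balance on the dissolved component: V dC/dt = Q(C_in − C), so τ = V/Q = 56.0755 h.
C(t) = C_in + (C₀ − C_in) e^(−t/τ). Set C = 0.6646 and solve for t:
e^(−t/τ) = (C − C_in)/(C₀ − C_in) = (0.6646 − 0.3347)/(2.691 − 0.3347) = 0.140008
t = −τ ln(…) = 56.0755 × 1.96606 = 110.248 h.

110.2 h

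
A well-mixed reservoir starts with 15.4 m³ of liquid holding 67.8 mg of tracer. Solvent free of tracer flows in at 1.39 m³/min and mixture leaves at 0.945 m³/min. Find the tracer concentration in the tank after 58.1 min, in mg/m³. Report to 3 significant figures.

0.203 mg/m³

Let m(t) be the amount of tracer. Volume: V(t) = V₀ + (Q_in − Q_out) t = 15.4 + 0.44500 t; V(58.1) = 41.255 m³.
Solute balance: dm/dt = 0 − Q_out C = −Q_out m/V(t).
dm/m = −Q_out dt/(V₀ + 0.44500 t); integrating gives ln(m/m₀) = −(Q_out/(Q_in−Q_out)) ln(V/V₀).
m = m₀ (V₀/V)^(Q_out/(Q_in−Q_out)) = 67.8 × (15.4/41.255)^(2.1236) = 8.3644 mg.
C = m/V = 8.3644/41.255 = 0.20275 mg/m³.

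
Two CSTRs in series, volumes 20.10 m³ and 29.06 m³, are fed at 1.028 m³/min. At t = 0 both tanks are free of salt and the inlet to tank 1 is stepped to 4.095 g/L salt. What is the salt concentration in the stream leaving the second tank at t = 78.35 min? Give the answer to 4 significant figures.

Time constants: τᵢ = Vᵢ/Q for each well-mixed tank.
τ₁ = 20.10/1.028 = 19.5525 min; τ₂ = 29.06/1.028 = 28.2685 min.
Solving the cascade with C₁(0)=C₂(0)=0 gives C₂(t) = C_in[1 − (τ₁ e^(−t/τ₁) − τ₂ e^(−t/τ₂))/(τ₁ − τ₂)].
At t = 78.35: e^(−t/τ₁) = 0.0181851, e^(−t/τ₂) = 0.0625594.
C₂ = 4.095·[1 − (19.5525·0.0181851 − 28.2685·0.0625594)/(-8.71595)] = 4.095·0.837895 = 3.43118 g/L.

3.431 g/L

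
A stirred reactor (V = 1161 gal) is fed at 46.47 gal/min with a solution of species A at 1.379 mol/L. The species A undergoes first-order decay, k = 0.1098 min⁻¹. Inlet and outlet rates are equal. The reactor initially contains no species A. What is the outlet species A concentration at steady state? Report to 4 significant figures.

Species balance: V dC/dt = Q C_in − Q C − k V C.
At steady state: 0 = Q C_in − (Q + kV) C_ss, so C_ss = Q C_in/(Q + kV).
C_ss = 46.47·1.379/(46.47 + 0.1098·1161) = 64.0821/173.948 = 0.368399 mol/L.

0.3684 mol/L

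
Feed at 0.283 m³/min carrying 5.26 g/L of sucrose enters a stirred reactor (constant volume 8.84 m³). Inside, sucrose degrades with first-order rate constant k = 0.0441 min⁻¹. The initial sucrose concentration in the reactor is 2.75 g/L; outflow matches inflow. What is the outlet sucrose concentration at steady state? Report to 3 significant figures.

2.21 g/L

V dC/dt = Q(C_in − C) − k V C.
At steady state: 0 = Q C_in − (Q + kV) C_ss, so C_ss = Q C_in/(Q + kV).
C_ss = 0.283·5.26/(0.283 + 0.0441·8.84) = 1.4886/0.67284 = 2.2124 g/L.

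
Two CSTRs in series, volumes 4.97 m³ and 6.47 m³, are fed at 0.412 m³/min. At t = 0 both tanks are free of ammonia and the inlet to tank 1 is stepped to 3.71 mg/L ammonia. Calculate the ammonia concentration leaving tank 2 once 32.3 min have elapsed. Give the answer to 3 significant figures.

2.51 mg/L

Time constants: τᵢ = Vᵢ/Q for each well-mixed tank.
τ₁ = 4.97/0.412 = 12.063 min; τ₂ = 6.47/0.412 = 15.704 min.
Solving the cascade with C₁(0)=C₂(0)=0 gives C₂(t) = C_in[1 − (τ₁ e^(−t/τ₁) − τ₂ e^(−t/τ₂))/(τ₁ − τ₂)].
At t = 32.3: e^(−t/τ₁) = 0.068729, e^(−t/τ₂) = 0.12786.
C₂ = 3.71·[1 − (12.063·0.068729 − 15.704·0.12786)/(-3.6408)] = 3.71·0.67622 = 2.5088 mg/L.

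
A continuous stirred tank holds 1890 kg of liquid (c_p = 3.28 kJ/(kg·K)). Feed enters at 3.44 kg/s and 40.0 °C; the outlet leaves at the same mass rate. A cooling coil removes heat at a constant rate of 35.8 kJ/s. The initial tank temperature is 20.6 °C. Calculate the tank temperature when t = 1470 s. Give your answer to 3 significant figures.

Energy balance: M c_p dT/dt = ṁ c_p (T_in − T) − 35.8.
Rearrange: dT/dt = (T_ss − T)/τ with τ = M/ṁ = 549.42 s and T_ss = T_in − Q̇/(ṁ c_p) = 36.827 °C.
Solution: T(t) = T_ss + (T₀ − T_ss) e^(−t/τ).
T(1470) = 36.827 + (-16.227)·e^(−1470/549.42) = 36.827 + (-16.227)·0.068869 = 35.710 °C.

35.7 °C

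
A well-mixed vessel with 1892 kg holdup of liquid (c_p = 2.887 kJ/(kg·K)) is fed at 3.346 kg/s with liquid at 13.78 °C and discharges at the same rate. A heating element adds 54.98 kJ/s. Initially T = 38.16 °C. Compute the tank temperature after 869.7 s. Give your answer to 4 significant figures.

23.49 °C

Heat balance on the well-mixed liquid: M c_p dT/dt = ṁ c_p (T_in − T) + 54.98.
τ = M/ṁ = 565.451 s; T_ss = T_in + Q̇/(ṁ c_p) = 13.78 + 54.98/(3.346·2.887) = 19.4716 °C.
This is linear first-order; T(t) = T_ss + (T₀ − T_ss) e^(−t/τ).
T(869.7) = 19.4716 + (18.6884)·e^(−869.7/565.451) = 19.4716 + (18.6884)·0.214797 = 23.4858 °C.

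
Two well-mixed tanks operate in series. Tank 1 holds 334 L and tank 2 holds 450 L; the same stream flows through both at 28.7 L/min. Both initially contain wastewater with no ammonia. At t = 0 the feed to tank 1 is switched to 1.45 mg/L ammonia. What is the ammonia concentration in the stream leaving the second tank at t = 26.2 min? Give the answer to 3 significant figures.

Species balance on tank i: dCᵢ/dt = (Cᵢ₋₁ − Cᵢ)/τᵢ with τᵢ = Vᵢ/Q.
τ₁ = 334/28.7 = 11.638 min; τ₂ = 450/28.7 = 15.679 min.
Tank 1: C₁ = C_in(1 − e^(−t/τ₁)). Tank 2 (τ₁ ≠ τ₂): C₂ = C_in[1 − (τ₁ e^(−t/τ₁) − τ₂ e^(−t/τ₂))/(τ₁ − τ₂)].
At t = 26.2: e^(−t/τ₁) = 0.10526, e^(−t/τ₂) = 0.18806.
C₂ = 1.45·[1 − (11.638·0.10526 − 15.679·0.18806)/(-4.0418)] = 1.45·0.57352 = 0.83161 mg/L.

0.832 mg/L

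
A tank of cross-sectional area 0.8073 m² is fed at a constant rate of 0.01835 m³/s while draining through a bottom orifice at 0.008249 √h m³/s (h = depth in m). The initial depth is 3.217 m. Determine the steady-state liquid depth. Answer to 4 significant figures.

A dh/dt = Q_in − 0.008249 √h. Steady state requires inflow = outflow:
Q_in = 0.008249 √h_ss ⇒ √h_ss = 0.01835/0.008249 = 2.22451.
h_ss = 2.22451² = 4.94845 m. (Since h₀ = 3.217 m < h_ss, the level will rise toward this value.)

4.948 m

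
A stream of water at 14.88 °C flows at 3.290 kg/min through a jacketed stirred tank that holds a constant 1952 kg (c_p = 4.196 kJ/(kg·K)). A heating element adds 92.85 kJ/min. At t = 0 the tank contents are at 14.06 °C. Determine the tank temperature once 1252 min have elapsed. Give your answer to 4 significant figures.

M c_p dT/dt = ṁ c_p (T_in − T) + Q̇.
τ = M/ṁ = 593.313 min; T_ss = T_in + Q̇/(ṁ c_p) = 14.88 + 92.85/(3.290·4.196) = 21.6059 °C.
Solution: T(t) = T_ss + (T₀ − T_ss) e^(−t/τ).
T(1252) = 21.6059 + (-7.54590)·e^(−1252/593.313) = 21.6059 + (-7.54590)·0.121216 = 20.6912 °C.

20.69 °C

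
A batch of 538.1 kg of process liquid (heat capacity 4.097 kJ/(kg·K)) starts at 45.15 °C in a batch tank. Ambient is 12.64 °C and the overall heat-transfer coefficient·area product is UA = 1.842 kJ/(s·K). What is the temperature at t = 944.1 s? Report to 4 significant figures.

27.41 °C

Lumped-capacitance energy balance: M c_p dT/dt = UA(T_amb − T).
dT/dt = (T_ss − T)/τ with T_ss = T_amb = 12.6400 °C, τ = M c_p/UA = 538.1·4.097/1.842 = 1196.85 s.
Integrating: T(t) = T_ss + (T₀ − T_ss) e^(−t/τ).
T(944.1) = 12.6400 + (32.5100)·0.454380 = 27.4119 °C.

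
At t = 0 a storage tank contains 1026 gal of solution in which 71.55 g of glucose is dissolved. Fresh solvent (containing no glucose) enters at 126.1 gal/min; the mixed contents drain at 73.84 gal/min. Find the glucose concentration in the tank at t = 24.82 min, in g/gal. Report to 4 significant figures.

Let m(t) be the amount of glucose. Volume: V(t) = V₀ + (Q_in − Q_out) t = 1026 + 52.2600 t; V(24.82) = 2323.09 gal.
Species balance (pure solvent in): dm/dt = −Q_out · m/V(t).
Separate: dm/m = −Q_out dt/V(t) ⇒ ln(m/m₀) = −(Q_out/(Q_in−Q_out)) ln(V/V₀).
m = m₀ (V₀/V)^(Q_out/(Q_in−Q_out)) = 71.55 × (1026/2323.09)^(1.41294) = 22.5492 g.
C = m/V = 22.5492/2323.09 = 0.00970655 g/gal.

0.009707 g/gal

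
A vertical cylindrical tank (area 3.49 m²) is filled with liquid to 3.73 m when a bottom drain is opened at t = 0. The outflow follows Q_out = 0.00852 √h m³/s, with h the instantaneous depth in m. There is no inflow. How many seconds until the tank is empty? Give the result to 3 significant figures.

1580 s

Unsteady balance on liquid volume: A dh/dt = −0.00852 √h.
Separate and integrate: 2(√h − √h₀) = −(0.00852/A) t.
Tank is empty when √h = 0: t_empty = 2A√h₀/0.00852.
t_empty = 2·3.49·√3.73/0.00852 = 6.9800·1.9313/0.00852 = 1582.2 s.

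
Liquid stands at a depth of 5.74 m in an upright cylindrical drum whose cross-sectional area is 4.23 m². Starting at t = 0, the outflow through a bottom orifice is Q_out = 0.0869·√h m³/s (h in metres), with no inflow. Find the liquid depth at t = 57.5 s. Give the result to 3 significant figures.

3.26 m

Accumulation of liquid (constant cross-section A): A dh/dt = −0.0869 √h.
This is separable: 2 d(√h)/dt = −0.0869/A, so √h = √h₀ − (0.0869/(2A)) t.
√h = √5.74 − 0.0869·57.5/(2·4.23) = 2.3958 − 0.59063 = 1.8052.
h = 1.8052² = 3.2587 m.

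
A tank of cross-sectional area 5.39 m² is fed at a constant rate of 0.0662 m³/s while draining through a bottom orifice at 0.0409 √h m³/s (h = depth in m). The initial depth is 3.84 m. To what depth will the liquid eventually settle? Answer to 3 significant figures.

2.62 m

A dh/dt = Q_in − 0.0409 √h. Steady state requires inflow = outflow:
Q_in = 0.0409 √h_ss ⇒ √h_ss = 0.0662/0.0409 = 1.6186.
h_ss = 1.6186² = 2.6198 m. (Since h₀ = 3.84 m > h_ss, the level will fall toward this value.)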